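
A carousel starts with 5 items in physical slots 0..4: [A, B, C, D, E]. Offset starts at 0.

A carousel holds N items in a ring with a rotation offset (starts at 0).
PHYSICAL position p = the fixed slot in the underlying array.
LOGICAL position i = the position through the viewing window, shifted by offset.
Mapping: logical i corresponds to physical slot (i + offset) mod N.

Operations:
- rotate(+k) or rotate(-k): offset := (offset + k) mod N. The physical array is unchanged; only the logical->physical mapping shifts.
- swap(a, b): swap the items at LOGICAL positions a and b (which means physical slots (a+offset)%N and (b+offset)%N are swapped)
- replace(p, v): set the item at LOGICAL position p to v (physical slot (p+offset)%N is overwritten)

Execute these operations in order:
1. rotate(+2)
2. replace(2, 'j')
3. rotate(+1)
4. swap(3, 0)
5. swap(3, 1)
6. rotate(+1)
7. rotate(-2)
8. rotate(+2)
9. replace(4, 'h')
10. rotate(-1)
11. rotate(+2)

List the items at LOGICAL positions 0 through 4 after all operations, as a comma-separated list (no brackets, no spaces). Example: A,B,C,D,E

Answer: A,j,C,h,D

Derivation:
After op 1 (rotate(+2)): offset=2, physical=[A,B,C,D,E], logical=[C,D,E,A,B]
After op 2 (replace(2, 'j')): offset=2, physical=[A,B,C,D,j], logical=[C,D,j,A,B]
After op 3 (rotate(+1)): offset=3, physical=[A,B,C,D,j], logical=[D,j,A,B,C]
After op 4 (swap(3, 0)): offset=3, physical=[A,D,C,B,j], logical=[B,j,A,D,C]
After op 5 (swap(3, 1)): offset=3, physical=[A,j,C,B,D], logical=[B,D,A,j,C]
After op 6 (rotate(+1)): offset=4, physical=[A,j,C,B,D], logical=[D,A,j,C,B]
After op 7 (rotate(-2)): offset=2, physical=[A,j,C,B,D], logical=[C,B,D,A,j]
After op 8 (rotate(+2)): offset=4, physical=[A,j,C,B,D], logical=[D,A,j,C,B]
After op 9 (replace(4, 'h')): offset=4, physical=[A,j,C,h,D], logical=[D,A,j,C,h]
After op 10 (rotate(-1)): offset=3, physical=[A,j,C,h,D], logical=[h,D,A,j,C]
After op 11 (rotate(+2)): offset=0, physical=[A,j,C,h,D], logical=[A,j,C,h,D]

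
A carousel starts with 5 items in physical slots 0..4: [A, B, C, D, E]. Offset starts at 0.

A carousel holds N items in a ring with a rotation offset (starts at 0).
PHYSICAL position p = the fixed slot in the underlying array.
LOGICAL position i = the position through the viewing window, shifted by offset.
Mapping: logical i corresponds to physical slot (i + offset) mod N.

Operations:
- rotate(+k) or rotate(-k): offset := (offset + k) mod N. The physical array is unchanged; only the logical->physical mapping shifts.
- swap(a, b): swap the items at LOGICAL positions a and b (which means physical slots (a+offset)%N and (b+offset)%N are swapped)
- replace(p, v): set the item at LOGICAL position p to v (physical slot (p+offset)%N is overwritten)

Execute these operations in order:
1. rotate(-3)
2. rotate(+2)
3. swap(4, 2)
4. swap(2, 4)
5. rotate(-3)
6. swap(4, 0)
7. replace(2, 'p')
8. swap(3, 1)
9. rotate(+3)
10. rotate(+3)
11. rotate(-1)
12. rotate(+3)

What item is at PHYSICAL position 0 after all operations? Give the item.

Answer: B

Derivation:
After op 1 (rotate(-3)): offset=2, physical=[A,B,C,D,E], logical=[C,D,E,A,B]
After op 2 (rotate(+2)): offset=4, physical=[A,B,C,D,E], logical=[E,A,B,C,D]
After op 3 (swap(4, 2)): offset=4, physical=[A,D,C,B,E], logical=[E,A,D,C,B]
After op 4 (swap(2, 4)): offset=4, physical=[A,B,C,D,E], logical=[E,A,B,C,D]
After op 5 (rotate(-3)): offset=1, physical=[A,B,C,D,E], logical=[B,C,D,E,A]
After op 6 (swap(4, 0)): offset=1, physical=[B,A,C,D,E], logical=[A,C,D,E,B]
After op 7 (replace(2, 'p')): offset=1, physical=[B,A,C,p,E], logical=[A,C,p,E,B]
After op 8 (swap(3, 1)): offset=1, physical=[B,A,E,p,C], logical=[A,E,p,C,B]
After op 9 (rotate(+3)): offset=4, physical=[B,A,E,p,C], logical=[C,B,A,E,p]
After op 10 (rotate(+3)): offset=2, physical=[B,A,E,p,C], logical=[E,p,C,B,A]
After op 11 (rotate(-1)): offset=1, physical=[B,A,E,p,C], logical=[A,E,p,C,B]
After op 12 (rotate(+3)): offset=4, physical=[B,A,E,p,C], logical=[C,B,A,E,p]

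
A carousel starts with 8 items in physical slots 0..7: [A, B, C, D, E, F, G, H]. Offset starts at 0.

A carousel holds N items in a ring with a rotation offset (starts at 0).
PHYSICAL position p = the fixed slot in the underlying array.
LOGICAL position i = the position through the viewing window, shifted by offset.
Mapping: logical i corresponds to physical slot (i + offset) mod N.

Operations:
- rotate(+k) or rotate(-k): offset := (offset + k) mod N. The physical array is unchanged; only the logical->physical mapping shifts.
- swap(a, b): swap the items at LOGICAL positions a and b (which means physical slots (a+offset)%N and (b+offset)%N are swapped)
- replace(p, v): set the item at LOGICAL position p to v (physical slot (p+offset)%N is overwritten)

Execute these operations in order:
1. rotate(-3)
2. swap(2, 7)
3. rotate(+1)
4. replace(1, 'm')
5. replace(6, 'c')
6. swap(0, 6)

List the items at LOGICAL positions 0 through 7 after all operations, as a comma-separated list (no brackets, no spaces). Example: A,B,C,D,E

After op 1 (rotate(-3)): offset=5, physical=[A,B,C,D,E,F,G,H], logical=[F,G,H,A,B,C,D,E]
After op 2 (swap(2, 7)): offset=5, physical=[A,B,C,D,H,F,G,E], logical=[F,G,E,A,B,C,D,H]
After op 3 (rotate(+1)): offset=6, physical=[A,B,C,D,H,F,G,E], logical=[G,E,A,B,C,D,H,F]
After op 4 (replace(1, 'm')): offset=6, physical=[A,B,C,D,H,F,G,m], logical=[G,m,A,B,C,D,H,F]
After op 5 (replace(6, 'c')): offset=6, physical=[A,B,C,D,c,F,G,m], logical=[G,m,A,B,C,D,c,F]
After op 6 (swap(0, 6)): offset=6, physical=[A,B,C,D,G,F,c,m], logical=[c,m,A,B,C,D,G,F]

Answer: c,m,A,B,C,D,G,F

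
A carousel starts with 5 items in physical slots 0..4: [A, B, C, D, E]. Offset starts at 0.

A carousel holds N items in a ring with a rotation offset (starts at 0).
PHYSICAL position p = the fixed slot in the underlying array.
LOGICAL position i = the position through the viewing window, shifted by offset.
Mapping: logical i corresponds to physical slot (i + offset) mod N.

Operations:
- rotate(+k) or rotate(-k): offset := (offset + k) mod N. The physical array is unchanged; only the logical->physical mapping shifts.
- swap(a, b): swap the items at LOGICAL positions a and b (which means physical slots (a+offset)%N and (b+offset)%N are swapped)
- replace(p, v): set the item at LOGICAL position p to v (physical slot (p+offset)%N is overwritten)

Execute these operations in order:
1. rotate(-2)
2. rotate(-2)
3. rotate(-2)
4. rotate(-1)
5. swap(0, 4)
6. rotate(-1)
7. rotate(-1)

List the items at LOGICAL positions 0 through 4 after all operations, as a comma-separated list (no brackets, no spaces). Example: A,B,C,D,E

Answer: B,D,C,E,A

Derivation:
After op 1 (rotate(-2)): offset=3, physical=[A,B,C,D,E], logical=[D,E,A,B,C]
After op 2 (rotate(-2)): offset=1, physical=[A,B,C,D,E], logical=[B,C,D,E,A]
After op 3 (rotate(-2)): offset=4, physical=[A,B,C,D,E], logical=[E,A,B,C,D]
After op 4 (rotate(-1)): offset=3, physical=[A,B,C,D,E], logical=[D,E,A,B,C]
After op 5 (swap(0, 4)): offset=3, physical=[A,B,D,C,E], logical=[C,E,A,B,D]
After op 6 (rotate(-1)): offset=2, physical=[A,B,D,C,E], logical=[D,C,E,A,B]
After op 7 (rotate(-1)): offset=1, physical=[A,B,D,C,E], logical=[B,D,C,E,A]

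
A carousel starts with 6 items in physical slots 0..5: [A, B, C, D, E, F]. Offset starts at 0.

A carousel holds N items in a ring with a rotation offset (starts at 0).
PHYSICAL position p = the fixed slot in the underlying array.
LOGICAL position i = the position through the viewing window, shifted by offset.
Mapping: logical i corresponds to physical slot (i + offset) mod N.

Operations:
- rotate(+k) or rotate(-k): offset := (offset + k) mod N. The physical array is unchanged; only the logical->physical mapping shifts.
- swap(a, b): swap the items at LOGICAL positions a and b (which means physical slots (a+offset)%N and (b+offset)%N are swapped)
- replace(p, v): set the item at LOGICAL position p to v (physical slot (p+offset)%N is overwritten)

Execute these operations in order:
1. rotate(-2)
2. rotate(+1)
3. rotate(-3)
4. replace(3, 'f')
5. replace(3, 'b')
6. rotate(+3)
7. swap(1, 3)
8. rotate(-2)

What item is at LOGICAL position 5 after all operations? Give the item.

Answer: A

Derivation:
After op 1 (rotate(-2)): offset=4, physical=[A,B,C,D,E,F], logical=[E,F,A,B,C,D]
After op 2 (rotate(+1)): offset=5, physical=[A,B,C,D,E,F], logical=[F,A,B,C,D,E]
After op 3 (rotate(-3)): offset=2, physical=[A,B,C,D,E,F], logical=[C,D,E,F,A,B]
After op 4 (replace(3, 'f')): offset=2, physical=[A,B,C,D,E,f], logical=[C,D,E,f,A,B]
After op 5 (replace(3, 'b')): offset=2, physical=[A,B,C,D,E,b], logical=[C,D,E,b,A,B]
After op 6 (rotate(+3)): offset=5, physical=[A,B,C,D,E,b], logical=[b,A,B,C,D,E]
After op 7 (swap(1, 3)): offset=5, physical=[C,B,A,D,E,b], logical=[b,C,B,A,D,E]
After op 8 (rotate(-2)): offset=3, physical=[C,B,A,D,E,b], logical=[D,E,b,C,B,A]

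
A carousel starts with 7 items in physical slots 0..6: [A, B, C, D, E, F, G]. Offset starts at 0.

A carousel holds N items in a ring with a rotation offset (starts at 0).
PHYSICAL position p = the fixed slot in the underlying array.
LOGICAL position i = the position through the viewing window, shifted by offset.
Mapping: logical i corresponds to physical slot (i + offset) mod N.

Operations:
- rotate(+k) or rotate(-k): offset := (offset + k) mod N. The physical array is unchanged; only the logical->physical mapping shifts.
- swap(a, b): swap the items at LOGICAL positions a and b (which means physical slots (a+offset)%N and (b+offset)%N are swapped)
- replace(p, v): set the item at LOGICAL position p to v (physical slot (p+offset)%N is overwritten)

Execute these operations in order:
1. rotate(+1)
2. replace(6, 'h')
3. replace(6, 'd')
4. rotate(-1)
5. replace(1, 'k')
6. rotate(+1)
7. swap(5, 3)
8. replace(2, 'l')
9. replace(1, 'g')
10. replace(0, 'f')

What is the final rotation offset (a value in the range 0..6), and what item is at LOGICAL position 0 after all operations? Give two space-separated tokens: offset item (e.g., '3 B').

Answer: 1 f

Derivation:
After op 1 (rotate(+1)): offset=1, physical=[A,B,C,D,E,F,G], logical=[B,C,D,E,F,G,A]
After op 2 (replace(6, 'h')): offset=1, physical=[h,B,C,D,E,F,G], logical=[B,C,D,E,F,G,h]
After op 3 (replace(6, 'd')): offset=1, physical=[d,B,C,D,E,F,G], logical=[B,C,D,E,F,G,d]
After op 4 (rotate(-1)): offset=0, physical=[d,B,C,D,E,F,G], logical=[d,B,C,D,E,F,G]
After op 5 (replace(1, 'k')): offset=0, physical=[d,k,C,D,E,F,G], logical=[d,k,C,D,E,F,G]
After op 6 (rotate(+1)): offset=1, physical=[d,k,C,D,E,F,G], logical=[k,C,D,E,F,G,d]
After op 7 (swap(5, 3)): offset=1, physical=[d,k,C,D,G,F,E], logical=[k,C,D,G,F,E,d]
After op 8 (replace(2, 'l')): offset=1, physical=[d,k,C,l,G,F,E], logical=[k,C,l,G,F,E,d]
After op 9 (replace(1, 'g')): offset=1, physical=[d,k,g,l,G,F,E], logical=[k,g,l,G,F,E,d]
After op 10 (replace(0, 'f')): offset=1, physical=[d,f,g,l,G,F,E], logical=[f,g,l,G,F,E,d]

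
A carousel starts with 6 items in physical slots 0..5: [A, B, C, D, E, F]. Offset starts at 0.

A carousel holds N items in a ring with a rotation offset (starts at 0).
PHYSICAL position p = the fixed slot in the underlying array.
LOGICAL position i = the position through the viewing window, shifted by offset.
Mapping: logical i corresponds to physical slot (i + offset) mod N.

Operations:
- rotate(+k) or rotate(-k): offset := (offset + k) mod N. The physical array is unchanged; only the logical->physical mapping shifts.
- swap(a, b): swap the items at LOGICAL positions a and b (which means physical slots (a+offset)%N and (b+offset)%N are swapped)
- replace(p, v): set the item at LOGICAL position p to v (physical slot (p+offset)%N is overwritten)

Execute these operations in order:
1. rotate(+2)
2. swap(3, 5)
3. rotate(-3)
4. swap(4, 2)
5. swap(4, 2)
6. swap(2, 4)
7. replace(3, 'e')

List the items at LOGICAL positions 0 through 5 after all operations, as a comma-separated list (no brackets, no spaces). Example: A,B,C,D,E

Answer: B,A,D,e,F,E

Derivation:
After op 1 (rotate(+2)): offset=2, physical=[A,B,C,D,E,F], logical=[C,D,E,F,A,B]
After op 2 (swap(3, 5)): offset=2, physical=[A,F,C,D,E,B], logical=[C,D,E,B,A,F]
After op 3 (rotate(-3)): offset=5, physical=[A,F,C,D,E,B], logical=[B,A,F,C,D,E]
After op 4 (swap(4, 2)): offset=5, physical=[A,D,C,F,E,B], logical=[B,A,D,C,F,E]
After op 5 (swap(4, 2)): offset=5, physical=[A,F,C,D,E,B], logical=[B,A,F,C,D,E]
After op 6 (swap(2, 4)): offset=5, physical=[A,D,C,F,E,B], logical=[B,A,D,C,F,E]
After op 7 (replace(3, 'e')): offset=5, physical=[A,D,e,F,E,B], logical=[B,A,D,e,F,E]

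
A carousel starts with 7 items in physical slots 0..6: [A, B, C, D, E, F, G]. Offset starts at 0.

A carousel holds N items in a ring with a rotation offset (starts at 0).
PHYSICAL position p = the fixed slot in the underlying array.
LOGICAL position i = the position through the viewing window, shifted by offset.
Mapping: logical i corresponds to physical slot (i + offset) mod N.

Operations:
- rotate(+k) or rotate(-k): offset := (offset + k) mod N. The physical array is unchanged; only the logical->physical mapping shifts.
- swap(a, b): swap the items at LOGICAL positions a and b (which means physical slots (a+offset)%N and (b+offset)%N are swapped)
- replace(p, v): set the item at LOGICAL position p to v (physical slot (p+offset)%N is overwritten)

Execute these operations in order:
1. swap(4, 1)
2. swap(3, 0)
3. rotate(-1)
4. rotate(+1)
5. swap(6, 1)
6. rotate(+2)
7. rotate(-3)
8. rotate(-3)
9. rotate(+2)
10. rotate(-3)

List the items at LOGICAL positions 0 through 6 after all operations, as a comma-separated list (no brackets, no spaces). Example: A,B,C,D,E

Answer: C,A,B,F,E,D,G

Derivation:
After op 1 (swap(4, 1)): offset=0, physical=[A,E,C,D,B,F,G], logical=[A,E,C,D,B,F,G]
After op 2 (swap(3, 0)): offset=0, physical=[D,E,C,A,B,F,G], logical=[D,E,C,A,B,F,G]
After op 3 (rotate(-1)): offset=6, physical=[D,E,C,A,B,F,G], logical=[G,D,E,C,A,B,F]
After op 4 (rotate(+1)): offset=0, physical=[D,E,C,A,B,F,G], logical=[D,E,C,A,B,F,G]
After op 5 (swap(6, 1)): offset=0, physical=[D,G,C,A,B,F,E], logical=[D,G,C,A,B,F,E]
After op 6 (rotate(+2)): offset=2, physical=[D,G,C,A,B,F,E], logical=[C,A,B,F,E,D,G]
After op 7 (rotate(-3)): offset=6, physical=[D,G,C,A,B,F,E], logical=[E,D,G,C,A,B,F]
After op 8 (rotate(-3)): offset=3, physical=[D,G,C,A,B,F,E], logical=[A,B,F,E,D,G,C]
After op 9 (rotate(+2)): offset=5, physical=[D,G,C,A,B,F,E], logical=[F,E,D,G,C,A,B]
After op 10 (rotate(-3)): offset=2, physical=[D,G,C,A,B,F,E], logical=[C,A,B,F,E,D,G]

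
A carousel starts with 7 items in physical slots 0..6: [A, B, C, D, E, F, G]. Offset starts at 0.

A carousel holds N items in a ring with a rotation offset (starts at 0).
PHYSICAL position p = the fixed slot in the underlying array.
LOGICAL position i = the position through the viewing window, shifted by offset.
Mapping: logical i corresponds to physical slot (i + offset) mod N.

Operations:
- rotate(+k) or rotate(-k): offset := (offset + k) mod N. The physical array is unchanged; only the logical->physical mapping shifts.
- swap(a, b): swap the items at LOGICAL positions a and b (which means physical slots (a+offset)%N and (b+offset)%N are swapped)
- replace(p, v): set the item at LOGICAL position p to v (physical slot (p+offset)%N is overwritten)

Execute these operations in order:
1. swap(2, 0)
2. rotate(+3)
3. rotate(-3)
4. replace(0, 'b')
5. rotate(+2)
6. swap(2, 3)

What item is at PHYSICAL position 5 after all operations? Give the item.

After op 1 (swap(2, 0)): offset=0, physical=[C,B,A,D,E,F,G], logical=[C,B,A,D,E,F,G]
After op 2 (rotate(+3)): offset=3, physical=[C,B,A,D,E,F,G], logical=[D,E,F,G,C,B,A]
After op 3 (rotate(-3)): offset=0, physical=[C,B,A,D,E,F,G], logical=[C,B,A,D,E,F,G]
After op 4 (replace(0, 'b')): offset=0, physical=[b,B,A,D,E,F,G], logical=[b,B,A,D,E,F,G]
After op 5 (rotate(+2)): offset=2, physical=[b,B,A,D,E,F,G], logical=[A,D,E,F,G,b,B]
After op 6 (swap(2, 3)): offset=2, physical=[b,B,A,D,F,E,G], logical=[A,D,F,E,G,b,B]

Answer: E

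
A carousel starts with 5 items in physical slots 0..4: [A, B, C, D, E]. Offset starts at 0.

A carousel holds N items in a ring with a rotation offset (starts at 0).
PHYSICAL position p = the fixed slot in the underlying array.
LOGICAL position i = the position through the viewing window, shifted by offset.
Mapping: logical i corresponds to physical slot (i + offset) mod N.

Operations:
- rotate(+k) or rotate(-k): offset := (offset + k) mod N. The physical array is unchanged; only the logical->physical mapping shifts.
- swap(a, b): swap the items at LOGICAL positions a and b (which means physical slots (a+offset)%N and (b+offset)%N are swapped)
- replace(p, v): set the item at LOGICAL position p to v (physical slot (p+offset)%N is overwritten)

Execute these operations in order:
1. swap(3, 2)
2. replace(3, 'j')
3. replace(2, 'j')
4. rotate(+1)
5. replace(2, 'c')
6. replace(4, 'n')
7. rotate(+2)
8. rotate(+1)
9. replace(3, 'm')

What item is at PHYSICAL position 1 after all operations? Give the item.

Answer: B

Derivation:
After op 1 (swap(3, 2)): offset=0, physical=[A,B,D,C,E], logical=[A,B,D,C,E]
After op 2 (replace(3, 'j')): offset=0, physical=[A,B,D,j,E], logical=[A,B,D,j,E]
After op 3 (replace(2, 'j')): offset=0, physical=[A,B,j,j,E], logical=[A,B,j,j,E]
After op 4 (rotate(+1)): offset=1, physical=[A,B,j,j,E], logical=[B,j,j,E,A]
After op 5 (replace(2, 'c')): offset=1, physical=[A,B,j,c,E], logical=[B,j,c,E,A]
After op 6 (replace(4, 'n')): offset=1, physical=[n,B,j,c,E], logical=[B,j,c,E,n]
After op 7 (rotate(+2)): offset=3, physical=[n,B,j,c,E], logical=[c,E,n,B,j]
After op 8 (rotate(+1)): offset=4, physical=[n,B,j,c,E], logical=[E,n,B,j,c]
After op 9 (replace(3, 'm')): offset=4, physical=[n,B,m,c,E], logical=[E,n,B,m,c]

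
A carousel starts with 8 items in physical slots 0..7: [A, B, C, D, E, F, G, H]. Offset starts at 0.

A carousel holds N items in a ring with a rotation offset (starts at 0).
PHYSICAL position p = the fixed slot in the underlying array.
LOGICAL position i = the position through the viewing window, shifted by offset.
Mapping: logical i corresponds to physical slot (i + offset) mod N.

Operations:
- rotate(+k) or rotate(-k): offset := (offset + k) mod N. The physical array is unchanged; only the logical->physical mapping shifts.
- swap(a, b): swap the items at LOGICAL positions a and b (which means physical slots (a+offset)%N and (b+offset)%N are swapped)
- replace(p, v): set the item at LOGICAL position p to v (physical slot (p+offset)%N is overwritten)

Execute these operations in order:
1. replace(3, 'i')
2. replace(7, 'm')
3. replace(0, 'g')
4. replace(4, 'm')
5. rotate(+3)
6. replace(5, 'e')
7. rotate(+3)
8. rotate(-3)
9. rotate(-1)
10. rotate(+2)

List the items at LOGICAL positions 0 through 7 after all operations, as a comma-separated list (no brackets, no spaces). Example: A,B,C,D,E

After op 1 (replace(3, 'i')): offset=0, physical=[A,B,C,i,E,F,G,H], logical=[A,B,C,i,E,F,G,H]
After op 2 (replace(7, 'm')): offset=0, physical=[A,B,C,i,E,F,G,m], logical=[A,B,C,i,E,F,G,m]
After op 3 (replace(0, 'g')): offset=0, physical=[g,B,C,i,E,F,G,m], logical=[g,B,C,i,E,F,G,m]
After op 4 (replace(4, 'm')): offset=0, physical=[g,B,C,i,m,F,G,m], logical=[g,B,C,i,m,F,G,m]
After op 5 (rotate(+3)): offset=3, physical=[g,B,C,i,m,F,G,m], logical=[i,m,F,G,m,g,B,C]
After op 6 (replace(5, 'e')): offset=3, physical=[e,B,C,i,m,F,G,m], logical=[i,m,F,G,m,e,B,C]
After op 7 (rotate(+3)): offset=6, physical=[e,B,C,i,m,F,G,m], logical=[G,m,e,B,C,i,m,F]
After op 8 (rotate(-3)): offset=3, physical=[e,B,C,i,m,F,G,m], logical=[i,m,F,G,m,e,B,C]
After op 9 (rotate(-1)): offset=2, physical=[e,B,C,i,m,F,G,m], logical=[C,i,m,F,G,m,e,B]
After op 10 (rotate(+2)): offset=4, physical=[e,B,C,i,m,F,G,m], logical=[m,F,G,m,e,B,C,i]

Answer: m,F,G,m,e,B,C,i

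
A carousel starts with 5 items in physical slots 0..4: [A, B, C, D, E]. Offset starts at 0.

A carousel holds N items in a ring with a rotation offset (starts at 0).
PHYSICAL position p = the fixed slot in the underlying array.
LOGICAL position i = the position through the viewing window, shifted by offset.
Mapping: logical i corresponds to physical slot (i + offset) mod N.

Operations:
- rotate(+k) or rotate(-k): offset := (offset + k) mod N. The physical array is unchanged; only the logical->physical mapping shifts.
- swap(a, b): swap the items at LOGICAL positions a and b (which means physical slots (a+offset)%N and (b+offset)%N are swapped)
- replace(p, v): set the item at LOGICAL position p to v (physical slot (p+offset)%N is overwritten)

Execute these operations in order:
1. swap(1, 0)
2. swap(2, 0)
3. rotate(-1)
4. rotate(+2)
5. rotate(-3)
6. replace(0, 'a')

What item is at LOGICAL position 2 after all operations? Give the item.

Answer: C

Derivation:
After op 1 (swap(1, 0)): offset=0, physical=[B,A,C,D,E], logical=[B,A,C,D,E]
After op 2 (swap(2, 0)): offset=0, physical=[C,A,B,D,E], logical=[C,A,B,D,E]
After op 3 (rotate(-1)): offset=4, physical=[C,A,B,D,E], logical=[E,C,A,B,D]
After op 4 (rotate(+2)): offset=1, physical=[C,A,B,D,E], logical=[A,B,D,E,C]
After op 5 (rotate(-3)): offset=3, physical=[C,A,B,D,E], logical=[D,E,C,A,B]
After op 6 (replace(0, 'a')): offset=3, physical=[C,A,B,a,E], logical=[a,E,C,A,B]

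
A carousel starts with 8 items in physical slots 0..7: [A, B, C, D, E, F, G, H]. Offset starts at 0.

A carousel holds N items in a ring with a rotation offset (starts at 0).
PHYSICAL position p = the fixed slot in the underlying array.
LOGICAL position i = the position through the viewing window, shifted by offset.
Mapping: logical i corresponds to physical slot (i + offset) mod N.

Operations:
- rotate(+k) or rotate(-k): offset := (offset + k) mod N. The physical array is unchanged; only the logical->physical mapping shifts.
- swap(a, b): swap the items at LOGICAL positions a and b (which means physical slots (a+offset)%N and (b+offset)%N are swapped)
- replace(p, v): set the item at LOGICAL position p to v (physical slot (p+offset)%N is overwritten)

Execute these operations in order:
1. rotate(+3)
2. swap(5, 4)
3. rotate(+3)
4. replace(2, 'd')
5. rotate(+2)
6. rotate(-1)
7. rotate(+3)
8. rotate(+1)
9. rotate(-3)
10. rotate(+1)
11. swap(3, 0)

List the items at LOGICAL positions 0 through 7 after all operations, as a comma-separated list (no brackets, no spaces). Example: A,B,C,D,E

Answer: E,C,D,B,F,G,A,d

Derivation:
After op 1 (rotate(+3)): offset=3, physical=[A,B,C,D,E,F,G,H], logical=[D,E,F,G,H,A,B,C]
After op 2 (swap(5, 4)): offset=3, physical=[H,B,C,D,E,F,G,A], logical=[D,E,F,G,A,H,B,C]
After op 3 (rotate(+3)): offset=6, physical=[H,B,C,D,E,F,G,A], logical=[G,A,H,B,C,D,E,F]
After op 4 (replace(2, 'd')): offset=6, physical=[d,B,C,D,E,F,G,A], logical=[G,A,d,B,C,D,E,F]
After op 5 (rotate(+2)): offset=0, physical=[d,B,C,D,E,F,G,A], logical=[d,B,C,D,E,F,G,A]
After op 6 (rotate(-1)): offset=7, physical=[d,B,C,D,E,F,G,A], logical=[A,d,B,C,D,E,F,G]
After op 7 (rotate(+3)): offset=2, physical=[d,B,C,D,E,F,G,A], logical=[C,D,E,F,G,A,d,B]
After op 8 (rotate(+1)): offset=3, physical=[d,B,C,D,E,F,G,A], logical=[D,E,F,G,A,d,B,C]
After op 9 (rotate(-3)): offset=0, physical=[d,B,C,D,E,F,G,A], logical=[d,B,C,D,E,F,G,A]
After op 10 (rotate(+1)): offset=1, physical=[d,B,C,D,E,F,G,A], logical=[B,C,D,E,F,G,A,d]
After op 11 (swap(3, 0)): offset=1, physical=[d,E,C,D,B,F,G,A], logical=[E,C,D,B,F,G,A,d]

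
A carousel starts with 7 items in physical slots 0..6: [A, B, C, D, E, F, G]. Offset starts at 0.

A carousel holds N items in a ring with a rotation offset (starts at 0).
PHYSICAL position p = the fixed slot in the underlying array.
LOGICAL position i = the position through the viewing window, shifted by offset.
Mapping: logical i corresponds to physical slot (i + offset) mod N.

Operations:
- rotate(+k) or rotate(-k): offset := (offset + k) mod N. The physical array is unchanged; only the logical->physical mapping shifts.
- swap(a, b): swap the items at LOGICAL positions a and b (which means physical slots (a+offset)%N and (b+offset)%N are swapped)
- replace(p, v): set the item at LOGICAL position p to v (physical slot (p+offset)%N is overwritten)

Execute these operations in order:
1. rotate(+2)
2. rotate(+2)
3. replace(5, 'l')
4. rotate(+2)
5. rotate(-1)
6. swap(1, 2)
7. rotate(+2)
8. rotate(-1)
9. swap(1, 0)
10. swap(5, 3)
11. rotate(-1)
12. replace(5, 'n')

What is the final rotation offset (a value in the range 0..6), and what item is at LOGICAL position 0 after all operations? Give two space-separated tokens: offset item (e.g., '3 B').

Answer: 5 F

Derivation:
After op 1 (rotate(+2)): offset=2, physical=[A,B,C,D,E,F,G], logical=[C,D,E,F,G,A,B]
After op 2 (rotate(+2)): offset=4, physical=[A,B,C,D,E,F,G], logical=[E,F,G,A,B,C,D]
After op 3 (replace(5, 'l')): offset=4, physical=[A,B,l,D,E,F,G], logical=[E,F,G,A,B,l,D]
After op 4 (rotate(+2)): offset=6, physical=[A,B,l,D,E,F,G], logical=[G,A,B,l,D,E,F]
After op 5 (rotate(-1)): offset=5, physical=[A,B,l,D,E,F,G], logical=[F,G,A,B,l,D,E]
After op 6 (swap(1, 2)): offset=5, physical=[G,B,l,D,E,F,A], logical=[F,A,G,B,l,D,E]
After op 7 (rotate(+2)): offset=0, physical=[G,B,l,D,E,F,A], logical=[G,B,l,D,E,F,A]
After op 8 (rotate(-1)): offset=6, physical=[G,B,l,D,E,F,A], logical=[A,G,B,l,D,E,F]
After op 9 (swap(1, 0)): offset=6, physical=[A,B,l,D,E,F,G], logical=[G,A,B,l,D,E,F]
After op 10 (swap(5, 3)): offset=6, physical=[A,B,E,D,l,F,G], logical=[G,A,B,E,D,l,F]
After op 11 (rotate(-1)): offset=5, physical=[A,B,E,D,l,F,G], logical=[F,G,A,B,E,D,l]
After op 12 (replace(5, 'n')): offset=5, physical=[A,B,E,n,l,F,G], logical=[F,G,A,B,E,n,l]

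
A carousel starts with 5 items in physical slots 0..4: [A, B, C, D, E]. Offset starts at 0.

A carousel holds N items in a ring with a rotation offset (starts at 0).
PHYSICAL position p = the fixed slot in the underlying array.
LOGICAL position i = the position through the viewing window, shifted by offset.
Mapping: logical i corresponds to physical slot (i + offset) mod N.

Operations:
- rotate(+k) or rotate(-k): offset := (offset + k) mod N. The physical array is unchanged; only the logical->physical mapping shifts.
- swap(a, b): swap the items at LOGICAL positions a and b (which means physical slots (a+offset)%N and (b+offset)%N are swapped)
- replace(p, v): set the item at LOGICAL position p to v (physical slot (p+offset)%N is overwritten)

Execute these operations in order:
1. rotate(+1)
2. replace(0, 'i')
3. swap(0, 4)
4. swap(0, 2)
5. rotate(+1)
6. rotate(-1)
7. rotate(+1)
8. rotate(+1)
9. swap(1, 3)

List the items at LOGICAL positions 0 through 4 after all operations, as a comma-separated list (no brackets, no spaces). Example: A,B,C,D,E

Answer: A,D,i,E,C

Derivation:
After op 1 (rotate(+1)): offset=1, physical=[A,B,C,D,E], logical=[B,C,D,E,A]
After op 2 (replace(0, 'i')): offset=1, physical=[A,i,C,D,E], logical=[i,C,D,E,A]
After op 3 (swap(0, 4)): offset=1, physical=[i,A,C,D,E], logical=[A,C,D,E,i]
After op 4 (swap(0, 2)): offset=1, physical=[i,D,C,A,E], logical=[D,C,A,E,i]
After op 5 (rotate(+1)): offset=2, physical=[i,D,C,A,E], logical=[C,A,E,i,D]
After op 6 (rotate(-1)): offset=1, physical=[i,D,C,A,E], logical=[D,C,A,E,i]
After op 7 (rotate(+1)): offset=2, physical=[i,D,C,A,E], logical=[C,A,E,i,D]
After op 8 (rotate(+1)): offset=3, physical=[i,D,C,A,E], logical=[A,E,i,D,C]
After op 9 (swap(1, 3)): offset=3, physical=[i,E,C,A,D], logical=[A,D,i,E,C]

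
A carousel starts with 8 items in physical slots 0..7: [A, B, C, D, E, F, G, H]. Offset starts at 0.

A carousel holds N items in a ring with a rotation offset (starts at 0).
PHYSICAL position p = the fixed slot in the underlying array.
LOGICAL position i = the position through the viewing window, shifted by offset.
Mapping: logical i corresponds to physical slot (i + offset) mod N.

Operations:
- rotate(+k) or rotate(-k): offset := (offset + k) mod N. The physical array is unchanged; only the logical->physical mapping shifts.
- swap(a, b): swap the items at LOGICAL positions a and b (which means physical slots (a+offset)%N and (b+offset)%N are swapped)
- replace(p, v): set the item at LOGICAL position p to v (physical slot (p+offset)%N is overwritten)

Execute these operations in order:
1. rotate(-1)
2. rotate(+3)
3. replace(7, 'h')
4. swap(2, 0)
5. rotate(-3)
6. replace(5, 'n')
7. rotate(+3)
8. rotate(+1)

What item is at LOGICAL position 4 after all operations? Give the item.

Answer: H

Derivation:
After op 1 (rotate(-1)): offset=7, physical=[A,B,C,D,E,F,G,H], logical=[H,A,B,C,D,E,F,G]
After op 2 (rotate(+3)): offset=2, physical=[A,B,C,D,E,F,G,H], logical=[C,D,E,F,G,H,A,B]
After op 3 (replace(7, 'h')): offset=2, physical=[A,h,C,D,E,F,G,H], logical=[C,D,E,F,G,H,A,h]
After op 4 (swap(2, 0)): offset=2, physical=[A,h,E,D,C,F,G,H], logical=[E,D,C,F,G,H,A,h]
After op 5 (rotate(-3)): offset=7, physical=[A,h,E,D,C,F,G,H], logical=[H,A,h,E,D,C,F,G]
After op 6 (replace(5, 'n')): offset=7, physical=[A,h,E,D,n,F,G,H], logical=[H,A,h,E,D,n,F,G]
After op 7 (rotate(+3)): offset=2, physical=[A,h,E,D,n,F,G,H], logical=[E,D,n,F,G,H,A,h]
After op 8 (rotate(+1)): offset=3, physical=[A,h,E,D,n,F,G,H], logical=[D,n,F,G,H,A,h,E]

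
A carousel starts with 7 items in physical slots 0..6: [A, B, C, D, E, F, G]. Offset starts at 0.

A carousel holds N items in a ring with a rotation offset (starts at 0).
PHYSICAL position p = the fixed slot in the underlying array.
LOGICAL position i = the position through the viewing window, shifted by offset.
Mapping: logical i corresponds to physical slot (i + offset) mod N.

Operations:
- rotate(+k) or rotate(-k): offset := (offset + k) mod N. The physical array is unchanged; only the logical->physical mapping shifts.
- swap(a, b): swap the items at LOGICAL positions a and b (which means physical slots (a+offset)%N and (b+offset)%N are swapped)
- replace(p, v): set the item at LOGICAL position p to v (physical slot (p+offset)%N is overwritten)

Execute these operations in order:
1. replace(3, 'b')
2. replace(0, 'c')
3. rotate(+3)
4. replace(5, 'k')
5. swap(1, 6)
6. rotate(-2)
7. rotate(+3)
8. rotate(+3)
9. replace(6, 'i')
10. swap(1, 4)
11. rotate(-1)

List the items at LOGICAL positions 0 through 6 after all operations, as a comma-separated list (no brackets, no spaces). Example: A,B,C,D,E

Answer: i,c,C,E,b,k,F

Derivation:
After op 1 (replace(3, 'b')): offset=0, physical=[A,B,C,b,E,F,G], logical=[A,B,C,b,E,F,G]
After op 2 (replace(0, 'c')): offset=0, physical=[c,B,C,b,E,F,G], logical=[c,B,C,b,E,F,G]
After op 3 (rotate(+3)): offset=3, physical=[c,B,C,b,E,F,G], logical=[b,E,F,G,c,B,C]
After op 4 (replace(5, 'k')): offset=3, physical=[c,k,C,b,E,F,G], logical=[b,E,F,G,c,k,C]
After op 5 (swap(1, 6)): offset=3, physical=[c,k,E,b,C,F,G], logical=[b,C,F,G,c,k,E]
After op 6 (rotate(-2)): offset=1, physical=[c,k,E,b,C,F,G], logical=[k,E,b,C,F,G,c]
After op 7 (rotate(+3)): offset=4, physical=[c,k,E,b,C,F,G], logical=[C,F,G,c,k,E,b]
After op 8 (rotate(+3)): offset=0, physical=[c,k,E,b,C,F,G], logical=[c,k,E,b,C,F,G]
After op 9 (replace(6, 'i')): offset=0, physical=[c,k,E,b,C,F,i], logical=[c,k,E,b,C,F,i]
After op 10 (swap(1, 4)): offset=0, physical=[c,C,E,b,k,F,i], logical=[c,C,E,b,k,F,i]
After op 11 (rotate(-1)): offset=6, physical=[c,C,E,b,k,F,i], logical=[i,c,C,E,b,k,F]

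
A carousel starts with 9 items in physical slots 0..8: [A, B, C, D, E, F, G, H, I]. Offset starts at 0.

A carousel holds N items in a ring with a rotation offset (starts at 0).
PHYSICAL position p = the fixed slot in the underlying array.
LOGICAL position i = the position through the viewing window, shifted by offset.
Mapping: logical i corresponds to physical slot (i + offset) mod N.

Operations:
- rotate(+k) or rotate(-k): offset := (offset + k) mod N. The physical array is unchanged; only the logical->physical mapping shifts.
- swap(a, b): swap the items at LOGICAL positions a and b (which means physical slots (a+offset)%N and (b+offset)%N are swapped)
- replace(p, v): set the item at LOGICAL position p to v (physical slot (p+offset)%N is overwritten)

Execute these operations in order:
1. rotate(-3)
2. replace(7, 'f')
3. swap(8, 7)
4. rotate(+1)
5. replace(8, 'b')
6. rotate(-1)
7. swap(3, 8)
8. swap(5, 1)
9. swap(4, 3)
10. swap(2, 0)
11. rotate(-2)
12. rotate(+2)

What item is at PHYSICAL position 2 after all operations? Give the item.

Answer: H

Derivation:
After op 1 (rotate(-3)): offset=6, physical=[A,B,C,D,E,F,G,H,I], logical=[G,H,I,A,B,C,D,E,F]
After op 2 (replace(7, 'f')): offset=6, physical=[A,B,C,D,f,F,G,H,I], logical=[G,H,I,A,B,C,D,f,F]
After op 3 (swap(8, 7)): offset=6, physical=[A,B,C,D,F,f,G,H,I], logical=[G,H,I,A,B,C,D,F,f]
After op 4 (rotate(+1)): offset=7, physical=[A,B,C,D,F,f,G,H,I], logical=[H,I,A,B,C,D,F,f,G]
After op 5 (replace(8, 'b')): offset=7, physical=[A,B,C,D,F,f,b,H,I], logical=[H,I,A,B,C,D,F,f,b]
After op 6 (rotate(-1)): offset=6, physical=[A,B,C,D,F,f,b,H,I], logical=[b,H,I,A,B,C,D,F,f]
After op 7 (swap(3, 8)): offset=6, physical=[f,B,C,D,F,A,b,H,I], logical=[b,H,I,f,B,C,D,F,A]
After op 8 (swap(5, 1)): offset=6, physical=[f,B,H,D,F,A,b,C,I], logical=[b,C,I,f,B,H,D,F,A]
After op 9 (swap(4, 3)): offset=6, physical=[B,f,H,D,F,A,b,C,I], logical=[b,C,I,B,f,H,D,F,A]
After op 10 (swap(2, 0)): offset=6, physical=[B,f,H,D,F,A,I,C,b], logical=[I,C,b,B,f,H,D,F,A]
After op 11 (rotate(-2)): offset=4, physical=[B,f,H,D,F,A,I,C,b], logical=[F,A,I,C,b,B,f,H,D]
After op 12 (rotate(+2)): offset=6, physical=[B,f,H,D,F,A,I,C,b], logical=[I,C,b,B,f,H,D,F,A]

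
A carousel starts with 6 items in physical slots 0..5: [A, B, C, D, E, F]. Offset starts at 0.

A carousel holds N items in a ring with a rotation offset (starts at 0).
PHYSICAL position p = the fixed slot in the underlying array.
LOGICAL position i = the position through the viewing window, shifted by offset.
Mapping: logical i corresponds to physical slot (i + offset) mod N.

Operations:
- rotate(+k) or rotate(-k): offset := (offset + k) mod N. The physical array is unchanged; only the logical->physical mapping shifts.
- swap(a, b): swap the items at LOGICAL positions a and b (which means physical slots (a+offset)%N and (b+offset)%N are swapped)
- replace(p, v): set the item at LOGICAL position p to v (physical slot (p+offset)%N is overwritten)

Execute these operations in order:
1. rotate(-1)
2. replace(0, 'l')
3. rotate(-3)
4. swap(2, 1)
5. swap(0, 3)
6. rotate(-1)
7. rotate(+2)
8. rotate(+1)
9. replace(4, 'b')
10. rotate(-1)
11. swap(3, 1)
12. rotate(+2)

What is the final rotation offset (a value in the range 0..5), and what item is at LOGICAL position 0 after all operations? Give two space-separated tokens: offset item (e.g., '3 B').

After op 1 (rotate(-1)): offset=5, physical=[A,B,C,D,E,F], logical=[F,A,B,C,D,E]
After op 2 (replace(0, 'l')): offset=5, physical=[A,B,C,D,E,l], logical=[l,A,B,C,D,E]
After op 3 (rotate(-3)): offset=2, physical=[A,B,C,D,E,l], logical=[C,D,E,l,A,B]
After op 4 (swap(2, 1)): offset=2, physical=[A,B,C,E,D,l], logical=[C,E,D,l,A,B]
After op 5 (swap(0, 3)): offset=2, physical=[A,B,l,E,D,C], logical=[l,E,D,C,A,B]
After op 6 (rotate(-1)): offset=1, physical=[A,B,l,E,D,C], logical=[B,l,E,D,C,A]
After op 7 (rotate(+2)): offset=3, physical=[A,B,l,E,D,C], logical=[E,D,C,A,B,l]
After op 8 (rotate(+1)): offset=4, physical=[A,B,l,E,D,C], logical=[D,C,A,B,l,E]
After op 9 (replace(4, 'b')): offset=4, physical=[A,B,b,E,D,C], logical=[D,C,A,B,b,E]
After op 10 (rotate(-1)): offset=3, physical=[A,B,b,E,D,C], logical=[E,D,C,A,B,b]
After op 11 (swap(3, 1)): offset=3, physical=[D,B,b,E,A,C], logical=[E,A,C,D,B,b]
After op 12 (rotate(+2)): offset=5, physical=[D,B,b,E,A,C], logical=[C,D,B,b,E,A]

Answer: 5 C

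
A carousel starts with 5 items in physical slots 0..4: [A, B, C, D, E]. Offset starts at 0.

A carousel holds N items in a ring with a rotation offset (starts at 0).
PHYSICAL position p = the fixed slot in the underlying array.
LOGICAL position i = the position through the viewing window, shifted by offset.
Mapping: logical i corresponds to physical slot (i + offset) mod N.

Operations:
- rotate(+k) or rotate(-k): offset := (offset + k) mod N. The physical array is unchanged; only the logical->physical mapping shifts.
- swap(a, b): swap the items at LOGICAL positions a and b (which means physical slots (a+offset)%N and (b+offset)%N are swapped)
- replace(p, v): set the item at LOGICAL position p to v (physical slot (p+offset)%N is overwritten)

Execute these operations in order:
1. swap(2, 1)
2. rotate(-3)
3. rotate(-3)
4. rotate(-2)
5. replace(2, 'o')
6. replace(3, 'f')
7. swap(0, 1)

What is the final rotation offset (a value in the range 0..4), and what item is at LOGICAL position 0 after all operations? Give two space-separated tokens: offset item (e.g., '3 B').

Answer: 2 D

Derivation:
After op 1 (swap(2, 1)): offset=0, physical=[A,C,B,D,E], logical=[A,C,B,D,E]
After op 2 (rotate(-3)): offset=2, physical=[A,C,B,D,E], logical=[B,D,E,A,C]
After op 3 (rotate(-3)): offset=4, physical=[A,C,B,D,E], logical=[E,A,C,B,D]
After op 4 (rotate(-2)): offset=2, physical=[A,C,B,D,E], logical=[B,D,E,A,C]
After op 5 (replace(2, 'o')): offset=2, physical=[A,C,B,D,o], logical=[B,D,o,A,C]
After op 6 (replace(3, 'f')): offset=2, physical=[f,C,B,D,o], logical=[B,D,o,f,C]
After op 7 (swap(0, 1)): offset=2, physical=[f,C,D,B,o], logical=[D,B,o,f,C]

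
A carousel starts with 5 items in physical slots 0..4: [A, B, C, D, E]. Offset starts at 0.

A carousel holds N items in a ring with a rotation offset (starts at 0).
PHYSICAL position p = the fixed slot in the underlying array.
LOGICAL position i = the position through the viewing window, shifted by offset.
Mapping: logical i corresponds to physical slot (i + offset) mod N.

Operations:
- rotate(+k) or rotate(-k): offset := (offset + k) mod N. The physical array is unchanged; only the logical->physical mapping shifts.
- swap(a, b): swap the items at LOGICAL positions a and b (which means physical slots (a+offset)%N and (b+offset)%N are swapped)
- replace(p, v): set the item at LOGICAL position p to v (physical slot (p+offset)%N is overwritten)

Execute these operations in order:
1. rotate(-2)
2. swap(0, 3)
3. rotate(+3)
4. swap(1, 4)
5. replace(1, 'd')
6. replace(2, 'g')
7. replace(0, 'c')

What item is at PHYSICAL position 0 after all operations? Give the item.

After op 1 (rotate(-2)): offset=3, physical=[A,B,C,D,E], logical=[D,E,A,B,C]
After op 2 (swap(0, 3)): offset=3, physical=[A,D,C,B,E], logical=[B,E,A,D,C]
After op 3 (rotate(+3)): offset=1, physical=[A,D,C,B,E], logical=[D,C,B,E,A]
After op 4 (swap(1, 4)): offset=1, physical=[C,D,A,B,E], logical=[D,A,B,E,C]
After op 5 (replace(1, 'd')): offset=1, physical=[C,D,d,B,E], logical=[D,d,B,E,C]
After op 6 (replace(2, 'g')): offset=1, physical=[C,D,d,g,E], logical=[D,d,g,E,C]
After op 7 (replace(0, 'c')): offset=1, physical=[C,c,d,g,E], logical=[c,d,g,E,C]

Answer: C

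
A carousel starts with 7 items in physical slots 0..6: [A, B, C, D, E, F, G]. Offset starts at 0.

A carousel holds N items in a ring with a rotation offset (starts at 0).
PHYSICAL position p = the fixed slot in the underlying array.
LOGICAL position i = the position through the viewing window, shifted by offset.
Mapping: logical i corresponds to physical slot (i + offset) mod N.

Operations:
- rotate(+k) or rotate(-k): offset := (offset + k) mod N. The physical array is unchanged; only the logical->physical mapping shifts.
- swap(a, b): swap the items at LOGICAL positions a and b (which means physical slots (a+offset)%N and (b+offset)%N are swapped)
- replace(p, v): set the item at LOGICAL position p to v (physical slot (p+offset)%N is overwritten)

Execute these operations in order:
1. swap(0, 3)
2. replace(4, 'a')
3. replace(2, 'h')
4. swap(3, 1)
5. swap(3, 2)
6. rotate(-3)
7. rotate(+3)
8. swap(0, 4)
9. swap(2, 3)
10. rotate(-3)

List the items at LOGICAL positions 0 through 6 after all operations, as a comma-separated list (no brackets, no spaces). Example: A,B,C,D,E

After op 1 (swap(0, 3)): offset=0, physical=[D,B,C,A,E,F,G], logical=[D,B,C,A,E,F,G]
After op 2 (replace(4, 'a')): offset=0, physical=[D,B,C,A,a,F,G], logical=[D,B,C,A,a,F,G]
After op 3 (replace(2, 'h')): offset=0, physical=[D,B,h,A,a,F,G], logical=[D,B,h,A,a,F,G]
After op 4 (swap(3, 1)): offset=0, physical=[D,A,h,B,a,F,G], logical=[D,A,h,B,a,F,G]
After op 5 (swap(3, 2)): offset=0, physical=[D,A,B,h,a,F,G], logical=[D,A,B,h,a,F,G]
After op 6 (rotate(-3)): offset=4, physical=[D,A,B,h,a,F,G], logical=[a,F,G,D,A,B,h]
After op 7 (rotate(+3)): offset=0, physical=[D,A,B,h,a,F,G], logical=[D,A,B,h,a,F,G]
After op 8 (swap(0, 4)): offset=0, physical=[a,A,B,h,D,F,G], logical=[a,A,B,h,D,F,G]
After op 9 (swap(2, 3)): offset=0, physical=[a,A,h,B,D,F,G], logical=[a,A,h,B,D,F,G]
After op 10 (rotate(-3)): offset=4, physical=[a,A,h,B,D,F,G], logical=[D,F,G,a,A,h,B]

Answer: D,F,G,a,A,h,B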